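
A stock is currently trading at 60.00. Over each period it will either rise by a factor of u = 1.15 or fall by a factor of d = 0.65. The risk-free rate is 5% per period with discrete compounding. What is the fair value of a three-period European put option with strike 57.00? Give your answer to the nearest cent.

4.39

Risk-neutral probability p = (1 + 0.05 − 0.65)/(1.15 − 0.65) = 0.4000/0.5000 = 0.8000
Terminal stock prices: S_uuu = 91.25, S_uud = 51.58, S_udd = 29.15, S_ddd = 16.48
Terminal payoffs (K − S): max(-34.25, 0) = 0, max(5.422, 0) = 5.422, max(27.85, 0) = 27.85, max(40.52, 0) = 40.52
Node uu (S = 79.35): V_uu = 1/1.05·[0.8000·0.0000 + 0.2000·5.4225] = 1.0329
Node ud (S = 44.85): V_ud = 1/1.05·[0.8000·5.4225 + 0.2000·27.8475] = 9.4357
Node dd (S = 25.35): V_dd = 1/1.05·[0.8000·27.8475 + 0.2000·40.5225] = 28.9357
Node u (S = 69): V_u = 1/1.05·[0.8000·1.0329 + 0.2000·9.4357] = 2.5842
Node d (S = 39): V_d = 1/1.05·[0.8000·9.4357 + 0.2000·28.9357] = 12.7007
Node 0 (S = 60): V_0 = 1/1.05·[0.8000·2.5842 + 0.2000·12.7007] = 4.3881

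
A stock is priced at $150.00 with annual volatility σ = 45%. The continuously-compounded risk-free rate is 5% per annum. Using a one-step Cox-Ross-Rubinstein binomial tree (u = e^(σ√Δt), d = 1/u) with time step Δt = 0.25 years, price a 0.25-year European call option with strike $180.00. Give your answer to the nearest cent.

$3.66

CRR parameters: u = e^(σ√Δt) = e^(0.45·√0.25) = 1.2523, d = 1/u = 0.7985
Per-period rate: rΔt = 0.05·0.25 = 0.0125, so R = e^0.0125 = 1.0126
Risk-neutral probability p = (e^0.0125 − 0.7985)/(1.2523 − 0.7985) = 0.2141/0.4538 = 0.4717
Terminal stock prices: S_u = 187.8, S_d = 119.8
Terminal payoffs (S − K): max(7.848, 0) = 7.848, max(-60.22, 0) = 0
Node 0 (S = 150): V_0 = e^(−0.0125)·[0.4717·7.8484 + 0.5283·0.0000] = 3.6561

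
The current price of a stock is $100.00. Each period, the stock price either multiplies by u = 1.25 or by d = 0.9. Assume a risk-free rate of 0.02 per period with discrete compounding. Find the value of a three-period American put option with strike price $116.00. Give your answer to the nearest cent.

Risk-neutral probability p = (1 + 0.02 − 0.9)/(1.25 − 0.9) = 0.1200/0.3500 = 0.3429
Terminal stock prices: S_uuu = 195.3, S_uud = 140.6, S_udd = 101.2, S_ddd = 72.9
Terminal payoffs (K − S): max(-79.31, 0) = 0, max(-24.62, 0) = 0, max(14.75, 0) = 14.75, max(43.1, 0) = 43.1
Node uu (S = 156.2): continuation = 1/1.02·[0.3429·0.0000 + 0.6571·0.0000] = 0.0000; exercise value = 0.0000 ≤ continuation, so V_uu = 0.0000
Node ud (S = 112.5): continuation = 1/1.02·[0.3429·0.0000 + 0.6571·14.7500] = 9.5028; exercise value = 3.5000 ≤ continuation, so V_ud = 9.5028
Node dd (S = 81): continuation = 1/1.02·[0.3429·14.7500 + 0.6571·43.1000] = 32.7255; exercise value = 35.0000 > continuation, so V_dd = 35.0000 (exercise)
Node u (S = 125): continuation = 1/1.02·[0.3429·0.0000 + 0.6571·9.5028] = 6.1223; exercise value = 0.0000 ≤ continuation, so V_u = 6.1223
Node d (S = 90): continuation = 1/1.02·[0.3429·9.5028 + 0.6571·35.0000] = 25.7432; exercise value = 26.0000 > continuation, so V_d = 26.0000 (exercise)
Node 0 (S = 100): continuation = 1/1.02·[0.3429·6.1223 + 0.6571·26.0000] = 18.8086; exercise value = 16.0000 ≤ continuation, so V_0 = 18.8086

$18.81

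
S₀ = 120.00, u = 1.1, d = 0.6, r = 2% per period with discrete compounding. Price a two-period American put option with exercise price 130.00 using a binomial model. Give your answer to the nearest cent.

15.66

Risk-neutral probability p = (1 + 0.02 − 0.6)/(1.1 − 0.6) = 0.4200/0.5000 = 0.8400
Terminal stock prices: S_uu = 145.2, S_ud = 79.2, S_dd = 43.2
Terminal payoffs (K − S): max(-15.2, 0) = 0, max(50.8, 0) = 50.8, max(86.8, 0) = 86.8
Node u (S = 132): continuation = 1/1.02·[0.8400·0.0000 + 0.1600·50.8000] = 7.9686; exercise value = 0.0000 ≤ continuation, so V_u = 7.9686
Node d (S = 72): continuation = 1/1.02·[0.8400·50.8000 + 0.1600·86.8000] = 55.4510; exercise value = 58.0000 > continuation, so V_d = 58.0000 (exercise)
Node 0 (S = 120): continuation = 1/1.02·[0.8400·7.9686 + 0.1600·58.0000] = 15.6604; exercise value = 10.0000 ≤ continuation, so V_0 = 15.6604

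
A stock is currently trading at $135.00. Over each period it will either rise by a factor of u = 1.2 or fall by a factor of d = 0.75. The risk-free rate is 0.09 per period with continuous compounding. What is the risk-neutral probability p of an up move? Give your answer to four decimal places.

p = 0.7648

Risk-neutral probability p = (e^0.09 − 0.75)/(1.2 − 0.75) = 0.3442/0.4500 = 0.7648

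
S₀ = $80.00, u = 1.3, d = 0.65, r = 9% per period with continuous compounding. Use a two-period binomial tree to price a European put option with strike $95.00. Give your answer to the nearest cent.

Risk-neutral probability p = (e^0.09 − 0.65)/(1.3 − 0.65) = 0.4442/0.6500 = 0.6833
Terminal stock prices: S_uu = 135.2, S_ud = 67.6, S_dd = 33.8
Terminal payoffs (K − S): max(-40.2, 0) = 0, max(27.4, 0) = 27.4, max(61.2, 0) = 61.2
Node u (S = 104): V_u = e^(−0.09)·[0.6833·0.0000 + 0.3167·27.4000] = 7.9296
Node d (S = 52): V_d = e^(−0.09)·[0.6833·27.4000 + 0.3167·61.2000] = 34.8235
Node 0 (S = 80): V_0 = e^(−0.09)·[0.6833·7.9296 + 0.3167·34.8235] = 15.0302

$15.03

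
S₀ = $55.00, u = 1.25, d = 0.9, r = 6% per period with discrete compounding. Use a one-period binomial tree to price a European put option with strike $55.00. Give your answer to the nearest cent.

Risk-neutral probability p = (1 + 0.06 − 0.9)/(1.25 − 0.9) = 0.1600/0.3500 = 0.4571
Terminal stock prices: S_u = 68.75, S_d = 49.5
Terminal payoffs (K − S): max(-13.75, 0) = 0, max(5.5, 0) = 5.5
Node 0 (S = 55): V_0 = 1/1.06·[0.4571·0.0000 + 0.5429·5.5000] = 2.8167

$2.82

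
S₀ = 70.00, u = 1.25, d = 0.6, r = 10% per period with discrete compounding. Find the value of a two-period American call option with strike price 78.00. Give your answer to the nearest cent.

Risk-neutral probability p = (1 + 0.1 − 0.6)/(1.25 − 0.6) = 0.5000/0.6500 = 0.7692
Terminal stock prices: S_uu = 109.4, S_ud = 52.5, S_dd = 25.2
Terminal payoffs (S − K): max(31.38, 0) = 31.38, max(-25.5, 0) = 0, max(-52.8, 0) = 0
Node u (S = 87.5): continuation = 1/1.1·[0.7692·31.3750 + 0.2308·0.0000] = 21.9406; exercise value = 9.5000 ≤ continuation, so V_u = 21.9406
Node d (S = 42): continuation = 1/1.1·[0.7692·0.0000 + 0.2308·0.0000] = 0.0000; exercise value = 0.0000 ≤ continuation, so V_d = 0.0000
Node 0 (S = 70): continuation = 1/1.1·[0.7692·21.9406 + 0.2308·0.0000] = 15.3430; exercise value = 0.0000 ≤ continuation, so V_0 = 15.3430

15.34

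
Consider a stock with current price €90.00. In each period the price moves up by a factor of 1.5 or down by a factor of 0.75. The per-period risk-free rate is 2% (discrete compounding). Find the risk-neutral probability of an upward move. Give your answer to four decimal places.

p = 0.3600

Risk-neutral probability p = (1 + 0.02 − 0.75)/(1.5 − 0.75) = 0.2700/0.7500 = 0.3600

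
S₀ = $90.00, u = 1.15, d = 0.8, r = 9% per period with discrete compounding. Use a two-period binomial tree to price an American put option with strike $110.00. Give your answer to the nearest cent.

$20.00

Risk-neutral probability p = (1 + 0.09 − 0.8)/(1.15 − 0.8) = 0.2900/0.3500 = 0.8286
Terminal stock prices: S_uu = 119, S_ud = 82.8, S_dd = 57.6
Terminal payoffs (K − S): max(-9.025, 0) = 0, max(27.2, 0) = 27.2, max(52.4, 0) = 52.4
Node u (S = 103.5): continuation = 1/1.09·[0.8286·0.0000 + 0.1714·27.2000] = 4.2779; exercise value = 6.5000 > continuation, so V_u = 6.5000 (exercise)
Node d (S = 72): continuation = 1/1.09·[0.8286·27.2000 + 0.1714·52.4000] = 28.9174; exercise value = 38.0000 > continuation, so V_d = 38.0000 (exercise)
Node 0 (S = 90): continuation = 1/1.09·[0.8286·6.5000 + 0.1714·38.0000] = 10.9174; exercise value = 20.0000 > continuation, so V_0 = 20.0000 (exercise)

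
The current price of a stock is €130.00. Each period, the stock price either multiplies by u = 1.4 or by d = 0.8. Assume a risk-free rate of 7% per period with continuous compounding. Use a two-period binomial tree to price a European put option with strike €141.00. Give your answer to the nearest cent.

€14.97

Risk-neutral probability p = (e^0.07 − 0.8)/(1.4 − 0.8) = 0.2725/0.6000 = 0.4542
Terminal stock prices: S_uu = 254.8, S_ud = 145.6, S_dd = 83.2
Terminal payoffs (K − S): max(-113.8, 0) = 0, max(-4.6, 0) = 0, max(57.8, 0) = 57.8
Node u (S = 182): V_u = e^(−0.07)·[0.4542·0.0000 + 0.5458·0.0000] = 0.0000
Node d (S = 104): V_d = e^(−0.07)·[0.4542·0.0000 + 0.5458·57.8000] = 29.4155
Node 0 (S = 130): V_0 = e^(−0.07)·[0.4542·0.0000 + 0.5458·29.4155] = 14.9701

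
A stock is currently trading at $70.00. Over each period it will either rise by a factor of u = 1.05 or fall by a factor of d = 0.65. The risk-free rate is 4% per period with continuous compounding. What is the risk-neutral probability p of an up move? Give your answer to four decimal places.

p = 0.9770

Risk-neutral probability p = (e^0.04 − 0.65)/(1.05 − 0.65) = 0.3908/0.4000 = 0.9770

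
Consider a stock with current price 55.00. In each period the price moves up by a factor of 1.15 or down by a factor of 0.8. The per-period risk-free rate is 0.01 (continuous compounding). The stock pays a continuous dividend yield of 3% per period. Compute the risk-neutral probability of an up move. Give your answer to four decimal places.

Per-period risk-free factor R = e^0.01 = 1.0101; dividend-adjusted growth = e^(0.01−0.03) = 0.9802.
Risk-neutral probability p = (0.9802 − 0.8)/(1.15 − 0.8) = 0.1802/0.3500 = 0.5149

p = 0.5149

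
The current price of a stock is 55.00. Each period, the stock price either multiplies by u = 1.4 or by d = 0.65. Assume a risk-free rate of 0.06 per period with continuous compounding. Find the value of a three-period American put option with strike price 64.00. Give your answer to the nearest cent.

15.06

Risk-neutral probability p = (e^0.06 − 0.65)/(1.4 − 0.65) = 0.4118/0.7500 = 0.5491
Terminal stock prices: S_uuu = 150.9, S_uud = 70.07, S_udd = 32.53, S_ddd = 15.1
Terminal payoffs (K − S): max(-86.92, 0) = 0, max(-6.07, 0) = 0, max(31.47, 0) = 31.47, max(48.9, 0) = 48.9
Node uu (S = 107.8): continuation = e^(−0.06)·[0.5491·0.0000 + 0.4509·0.0000] = 0.0000; exercise value = 0.0000 ≤ continuation, so V_uu = 0.0000
Node ud (S = 50.05): continuation = e^(−0.06)·[0.5491·0.0000 + 0.4509·31.4675] = 13.3620; exercise value = 13.9500 > continuation, so V_ud = 13.9500 (exercise)
Node dd (S = 23.24): continuation = e^(−0.06)·[0.5491·31.4675 + 0.4509·48.8956] = 37.0354; exercise value = 40.7625 > continuation, so V_dd = 40.7625 (exercise)
Node u (S = 77): continuation = e^(−0.06)·[0.5491·0.0000 + 0.4509·13.9500] = 5.9235; exercise value = 0.0000 ≤ continuation, so V_u = 5.9235
Node d (S = 35.75): continuation = e^(−0.06)·[0.5491·13.9500 + 0.4509·40.7625] = 24.5229; exercise value = 28.2500 > continuation, so V_d = 28.2500 (exercise)
Node 0 (S = 55): continuation = e^(−0.06)·[0.5491·5.9235 + 0.4509·28.2500] = 15.0590; exercise value = 9.0000 ≤ continuation, so V_0 = 15.0590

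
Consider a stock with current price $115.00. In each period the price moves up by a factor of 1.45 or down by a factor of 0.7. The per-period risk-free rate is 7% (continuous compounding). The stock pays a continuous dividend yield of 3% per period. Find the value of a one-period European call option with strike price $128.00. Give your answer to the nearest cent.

$16.42

Per-period risk-free factor R = e^0.07 = 1.0725; dividend-adjusted growth = e^(0.07−0.03) = 1.0408.
Risk-neutral probability p = (1.0408 − 0.7)/(1.45 − 0.7) = 0.3408/0.7500 = 0.4544
Terminal stock prices: S_u = 166.8, S_d = 80.5
Terminal payoffs (S − K): max(38.75, 0) = 38.75, max(-47.5, 0) = 0
Node 0 (S = 115): V_0 = e^(−0.07)·[0.4544·38.7500 + 0.5456·0.0000] = 16.4181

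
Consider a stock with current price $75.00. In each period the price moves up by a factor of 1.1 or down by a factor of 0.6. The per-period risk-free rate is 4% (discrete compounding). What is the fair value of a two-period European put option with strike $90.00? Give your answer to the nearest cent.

$8.75

Risk-neutral probability p = (1 + 0.04 − 0.6)/(1.1 − 0.6) = 0.4400/0.5000 = 0.8800
Terminal stock prices: S_uu = 90.75, S_ud = 49.5, S_dd = 27
Terminal payoffs (K − S): max(-0.75, 0) = 0, max(40.5, 0) = 40.5, max(63, 0) = 63
Node u (S = 82.5): V_u = 1/1.04·[0.8800·0.0000 + 0.1200·40.5000] = 4.6731
Node d (S = 45): V_d = 1/1.04·[0.8800·40.5000 + 0.1200·63.0000] = 41.5385
Node 0 (S = 75): V_0 = 1/1.04·[0.8800·4.6731 + 0.1200·41.5385] = 8.7470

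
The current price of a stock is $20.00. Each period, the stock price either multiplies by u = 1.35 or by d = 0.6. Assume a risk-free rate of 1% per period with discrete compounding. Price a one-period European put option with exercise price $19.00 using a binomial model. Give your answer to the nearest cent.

$3.14

Risk-neutral probability p = (1 + 0.01 − 0.6)/(1.35 − 0.6) = 0.4100/0.7500 = 0.5467
Terminal stock prices: S_u = 27, S_d = 12
Terminal payoffs (K − S): max(-8, 0) = 0, max(7, 0) = 7
Node 0 (S = 20): V_0 = 1/1.01·[0.5467·0.0000 + 0.4533·7.0000] = 3.1419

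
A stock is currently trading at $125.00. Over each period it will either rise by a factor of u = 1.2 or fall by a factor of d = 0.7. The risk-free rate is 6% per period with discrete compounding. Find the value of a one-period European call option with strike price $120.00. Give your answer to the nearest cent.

$20.38

Risk-neutral probability p = (1 + 0.06 − 0.7)/(1.2 − 0.7) = 0.3600/0.5000 = 0.7200
Terminal stock prices: S_u = 150, S_d = 87.5
Terminal payoffs (S − K): max(30, 0) = 30, max(-32.5, 0) = 0
Node 0 (S = 125): V_0 = 1/1.06·[0.7200·30.0000 + 0.2800·0.0000] = 20.3774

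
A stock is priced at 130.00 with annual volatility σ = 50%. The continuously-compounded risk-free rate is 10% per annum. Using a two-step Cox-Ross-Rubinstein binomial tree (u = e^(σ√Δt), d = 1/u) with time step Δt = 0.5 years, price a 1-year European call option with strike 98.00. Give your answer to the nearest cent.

CRR parameters: u = e^(σ√Δt) = e^(0.5·√0.5) = 1.4241, d = 1/u = 0.7022
Per-period rate: rΔt = 0.1·0.5 = 0.05, so R = e^0.05 = 1.0513
Risk-neutral probability p = (e^0.05 − 0.7022)/(1.4241 − 0.7022) = 0.3491/0.7219 = 0.4835
Terminal stock prices: S_uu = 263.7, S_ud = 130, S_dd = 64.1
Terminal payoffs (S − K): max(165.7, 0) = 165.7, max(32, 0) = 32, max(-33.9, 0) = 0
Node u (S = 185.1): V_u = e^(−0.05)·[0.4835·165.6549 + 0.5165·32.0000] = 91.9150
Node d (S = 91.28): V_d = e^(−0.05)·[0.4835·32.0000 + 0.5165·0.0000] = 14.7187
Node 0 (S = 130): V_0 = e^(−0.05)·[0.4835·91.9150 + 0.5165·14.7187] = 49.5079

49.51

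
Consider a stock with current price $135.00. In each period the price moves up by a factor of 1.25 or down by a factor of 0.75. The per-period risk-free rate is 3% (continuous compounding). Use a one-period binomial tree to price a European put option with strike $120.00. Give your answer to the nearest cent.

Risk-neutral probability p = (e^0.03 − 0.75)/(1.25 − 0.75) = 0.2805/0.5000 = 0.5609
Terminal stock prices: S_u = 168.8, S_d = 101.2
Terminal payoffs (K − S): max(-48.75, 0) = 0, max(18.75, 0) = 18.75
Node 0 (S = 135): V_0 = e^(−0.03)·[0.5609·0.0000 + 0.4391·18.7500] = 7.9896

$7.99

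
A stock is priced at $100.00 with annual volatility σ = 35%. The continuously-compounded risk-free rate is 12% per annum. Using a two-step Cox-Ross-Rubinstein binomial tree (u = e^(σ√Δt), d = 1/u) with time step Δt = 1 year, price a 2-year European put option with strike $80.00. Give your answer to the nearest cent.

CRR parameters: u = e^(σ√Δt) = e^(0.35·√1) = 1.4191, d = 1/u = 0.7047
Per-period rate: rΔt = 0.12·1 = 0.12, so R = e^0.12 = 1.1275
Risk-neutral probability p = (e^0.12 − 0.7047)/(1.4191 − 0.7047) = 0.4228/0.7144 = 0.5919
Terminal stock prices: S_uu = 201.4, S_ud = 100, S_dd = 49.66
Terminal payoffs (K − S): max(-121.4, 0) = 0, max(-20, 0) = 0, max(30.34, 0) = 30.34
Node u (S = 141.9): V_u = e^(−0.12)·[0.5919·0.0000 + 0.4081·0.0000] = 0.0000
Node d (S = 70.47): V_d = e^(−0.12)·[0.5919·0.0000 + 0.4081·30.3415] = 10.9834
Node 0 (S = 100): V_0 = e^(−0.12)·[0.5919·0.0000 + 0.4081·10.9834] = 3.9759

$3.98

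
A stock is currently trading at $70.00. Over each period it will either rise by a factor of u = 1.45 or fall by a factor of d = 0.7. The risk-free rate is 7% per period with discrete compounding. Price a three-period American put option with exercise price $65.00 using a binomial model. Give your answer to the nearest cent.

Risk-neutral probability p = (1 + 0.07 − 0.7)/(1.45 − 0.7) = 0.3700/0.7500 = 0.4933
Terminal stock prices: S_uuu = 213.4, S_uud = 103, S_udd = 49.73, S_ddd = 24.01
Terminal payoffs (K − S): max(-148.4, 0) = 0, max(-38.02, 0) = 0, max(15.27, 0) = 15.27, max(40.99, 0) = 40.99
Node uu (S = 147.2): continuation = 1/1.07·[0.4933·0.0000 + 0.5067·0.0000] = 0.0000; exercise value = 0.0000 ≤ continuation, so V_uu = 0.0000
Node ud (S = 71.05): continuation = 1/1.07·[0.4933·0.0000 + 0.5067·15.2650] = 7.2283; exercise value = 0.0000 ≤ continuation, so V_ud = 7.2283
Node dd (S = 34.3): continuation = 1/1.07·[0.4933·15.2650 + 0.5067·40.9900] = 26.4477; exercise value = 30.7000 > continuation, so V_dd = 30.7000 (exercise)
Node u (S = 101.5): continuation = 1/1.07·[0.4933·0.0000 + 0.5067·7.2283] = 3.4227; exercise value = 0.0000 ≤ continuation, so V_u = 3.4227
Node d (S = 49): continuation = 1/1.07·[0.4933·7.2283 + 0.5067·30.7000] = 17.8697; exercise value = 16.0000 ≤ continuation, so V_d = 17.8697
Node 0 (S = 70): continuation = 1/1.07·[0.4933·3.4227 + 0.5067·17.8697] = 10.0398; exercise value = 0.0000 ≤ continuation, so V_0 = 10.0398

$10.04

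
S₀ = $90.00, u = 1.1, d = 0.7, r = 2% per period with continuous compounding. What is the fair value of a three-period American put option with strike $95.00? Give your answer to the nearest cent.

$12.46

Risk-neutral probability p = (e^0.02 − 0.7)/(1.1 − 0.7) = 0.3202/0.4000 = 0.8005
Terminal stock prices: S_uuu = 119.8, S_uud = 76.23, S_udd = 48.51, S_ddd = 30.87
Terminal payoffs (K − S): max(-24.79, 0) = 0, max(18.77, 0) = 18.77, max(46.49, 0) = 46.49, max(64.13, 0) = 64.13
Node uu (S = 108.9): continuation = e^(−0.02)·[0.8005·0.0000 + 0.1995·18.7700] = 3.6704; exercise value = 0.0000 ≤ continuation, so V_uu = 3.6704
Node ud (S = 69.3): continuation = e^(−0.02)·[0.8005·18.7700 + 0.1995·46.4900] = 23.8189; exercise value = 25.7000 > continuation, so V_ud = 25.7000 (exercise)
Node dd (S = 44.1): continuation = e^(−0.02)·[0.8005·46.4900 + 0.1995·64.1300] = 49.0189; exercise value = 50.9000 > continuation, so V_dd = 50.9000 (exercise)
Node u (S = 99): continuation = e^(−0.02)·[0.8005·3.6704 + 0.1995·25.7000] = 7.9055; exercise value = 0.0000 ≤ continuation, so V_u = 7.9055
Node d (S = 63): continuation = e^(−0.02)·[0.8005·25.7000 + 0.1995·50.9000] = 30.1189; exercise value = 32.0000 > continuation, so V_d = 32.0000 (exercise)
Node 0 (S = 90): continuation = e^(−0.02)·[0.8005·7.9055 + 0.1995·32.0000] = 12.4606; exercise value = 5.0000 ≤ continuation, so V_0 = 12.4606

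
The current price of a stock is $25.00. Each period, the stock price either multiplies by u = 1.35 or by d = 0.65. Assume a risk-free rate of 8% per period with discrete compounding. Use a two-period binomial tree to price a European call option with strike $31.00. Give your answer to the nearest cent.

Risk-neutral probability p = (1 + 0.08 − 0.65)/(1.35 − 0.65) = 0.4300/0.7000 = 0.6143
Terminal stock prices: S_uu = 45.56, S_ud = 21.94, S_dd = 10.56
Terminal payoffs (S − K): max(14.56, 0) = 14.56, max(-9.062, 0) = 0, max(-20.44, 0) = 0
Node u (S = 33.75): V_u = 1/1.08·[0.6143·14.5625 + 0.3857·0.0000] = 8.2829
Node d (S = 16.25): V_d = 1/1.08·[0.6143·0.0000 + 0.3857·0.0000] = 0.0000
Node 0 (S = 25): V_0 = 1/1.08·[0.6143·8.2829 + 0.3857·0.0000] = 4.7112

$4.71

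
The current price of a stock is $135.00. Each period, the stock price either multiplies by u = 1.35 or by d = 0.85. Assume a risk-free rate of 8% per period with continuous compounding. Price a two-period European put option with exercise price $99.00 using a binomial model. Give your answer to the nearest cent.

Risk-neutral probability p = (e^0.08 − 0.85)/(1.35 − 0.85) = 0.2333/0.5000 = 0.4666
Terminal stock prices: S_uu = 246, S_ud = 154.9, S_dd = 97.54
Terminal payoffs (K − S): max(-147, 0) = 0, max(-55.91, 0) = 0, max(1.463, 0) = 1.463
Node u (S = 182.2): V_u = e^(−0.08)·[0.4666·0.0000 + 0.5334·0.0000] = 0.0000
Node d (S = 114.8): V_d = e^(−0.08)·[0.4666·0.0000 + 0.5334·1.4625] = 0.7202
Node 0 (S = 135): V_0 = e^(−0.08)·[0.4666·0.0000 + 0.5334·0.7202] = 0.3546

$0.35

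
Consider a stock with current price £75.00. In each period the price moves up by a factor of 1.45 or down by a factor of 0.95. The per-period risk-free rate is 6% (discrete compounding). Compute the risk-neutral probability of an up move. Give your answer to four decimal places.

Risk-neutral probability p = (1 + 0.06 − 0.95)/(1.45 − 0.95) = 0.1100/0.5000 = 0.2200

p = 0.2200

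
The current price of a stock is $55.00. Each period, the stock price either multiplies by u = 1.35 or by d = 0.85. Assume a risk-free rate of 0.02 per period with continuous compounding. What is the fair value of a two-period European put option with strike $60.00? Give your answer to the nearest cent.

Risk-neutral probability p = (e^0.02 − 0.85)/(1.35 − 0.85) = 0.1702/0.5000 = 0.3404
Terminal stock prices: S_uu = 100.2, S_ud = 63.11, S_dd = 39.74
Terminal payoffs (K − S): max(-40.24, 0) = 0, max(-3.112, 0) = 0, max(20.26, 0) = 20.26
Node u (S = 74.25): V_u = e^(−0.02)·[0.3404·0.0000 + 0.6596·0.0000] = 0.0000
Node d (S = 46.75): V_d = e^(−0.02)·[0.3404·0.0000 + 0.6596·20.2625] = 13.1004
Node 0 (S = 55): V_0 = e^(−0.02)·[0.3404·0.0000 + 0.6596·13.1004] = 8.4699

$8.47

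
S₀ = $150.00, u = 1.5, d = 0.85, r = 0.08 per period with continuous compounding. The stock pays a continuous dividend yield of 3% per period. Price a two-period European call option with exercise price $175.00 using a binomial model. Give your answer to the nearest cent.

Per-period risk-free factor R = e^0.08 = 1.0833; dividend-adjusted growth = e^(0.08−0.03) = 1.0513.
Risk-neutral probability p = (1.0513 − 0.85)/(1.5 − 0.85) = 0.2013/0.6500 = 0.3096
Terminal stock prices: S_uu = 337.5, S_ud = 191.2, S_dd = 108.4
Terminal payoffs (S − K): max(162.5, 0) = 162.5, max(16.25, 0) = 16.25, max(-66.63, 0) = 0
Node u (S = 225): V_u = e^(−0.08)·[0.3096·162.5000 + 0.6904·16.2500] = 56.8049
Node d (S = 127.5): V_d = e^(−0.08)·[0.3096·16.2500 + 0.6904·0.0000] = 4.6449
Node 0 (S = 150): V_0 = e^(−0.08)·[0.3096·56.8049 + 0.6904·4.6449] = 19.1973

$19.20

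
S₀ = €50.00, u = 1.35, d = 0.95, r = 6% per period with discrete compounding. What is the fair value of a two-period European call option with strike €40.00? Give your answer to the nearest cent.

Risk-neutral probability p = (1 + 0.06 − 0.95)/(1.35 − 0.95) = 0.1100/0.4000 = 0.2750
Terminal stock prices: S_uu = 91.13, S_ud = 64.12, S_dd = 45.12
Terminal payoffs (S − K): max(51.13, 0) = 51.13, max(24.12, 0) = 24.12, max(5.125, 0) = 5.125
Node u (S = 67.5): V_u = 1/1.06·[0.2750·51.1250 + 0.7250·24.1250] = 29.7642
Node d (S = 47.5): V_d = 1/1.06·[0.2750·24.1250 + 0.7250·5.1250] = 9.7642
Node 0 (S = 50): V_0 = 1/1.06·[0.2750·29.7642 + 0.7250·9.7642] = 14.4001

€14.40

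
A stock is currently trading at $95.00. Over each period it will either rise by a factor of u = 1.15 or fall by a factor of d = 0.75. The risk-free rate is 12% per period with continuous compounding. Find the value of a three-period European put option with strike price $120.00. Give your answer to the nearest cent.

$3.08

Risk-neutral probability p = (e^0.12 − 0.75)/(1.15 − 0.75) = 0.3775/0.4000 = 0.9437
Terminal stock prices: S_uuu = 144.5, S_uud = 94.23, S_udd = 61.45, S_ddd = 40.08
Terminal payoffs (K − S): max(-24.48, 0) = 0, max(25.77, 0) = 25.77, max(58.55, 0) = 58.55, max(79.92, 0) = 79.92
Node uu (S = 125.6): V_uu = e^(−0.12)·[0.9437·0.0000 + 0.0563·25.7719] = 1.2859
Node ud (S = 81.94): V_ud = e^(−0.12)·[0.9437·25.7719 + 0.0563·58.5469] = 24.4930
Node dd (S = 53.44): V_dd = e^(−0.12)·[0.9437·58.5469 + 0.0563·79.9219] = 52.9930
Node u (S = 109.2): V_u = e^(−0.12)·[0.9437·1.2859 + 0.0563·24.4930] = 2.2985
Node d (S = 71.25): V_d = e^(−0.12)·[0.9437·24.4930 + 0.0563·52.9930] = 23.1453
Node 0 (S = 95): V_0 = e^(−0.12)·[0.9437·2.2985 + 0.0563·23.1453] = 3.0787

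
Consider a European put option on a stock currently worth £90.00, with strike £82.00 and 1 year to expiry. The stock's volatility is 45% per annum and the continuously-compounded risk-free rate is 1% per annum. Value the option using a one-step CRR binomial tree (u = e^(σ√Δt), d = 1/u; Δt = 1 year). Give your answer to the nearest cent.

CRR parameters: u = e^(σ√Δt) = e^(0.45·√1) = 1.5683, d = 1/u = 0.6376
Per-period rate: rΔt = 0.01·1 = 0.01, so R = e^0.01 = 1.0101
Risk-neutral probability p = (e^0.01 − 0.6376)/(1.5683 − 0.6376) = 0.3724/0.9307 = 0.4002
Terminal stock prices: S_u = 141.1, S_d = 57.39
Terminal payoffs (K − S): max(-59.15, 0) = 0, max(24.61, 0) = 24.61
Node 0 (S = 90): V_0 = e^(−0.01)·[0.4002·0.0000 + 0.5998·24.6135] = 14.6172

£14.62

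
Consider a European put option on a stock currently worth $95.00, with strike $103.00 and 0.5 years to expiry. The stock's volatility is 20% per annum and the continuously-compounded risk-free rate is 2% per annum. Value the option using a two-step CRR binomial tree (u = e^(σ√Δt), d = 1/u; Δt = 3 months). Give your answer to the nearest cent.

$10.20

CRR parameters: u = e^(σ√Δt) = e^(0.2·√0.25) = 1.1052, d = 1/u = 0.9048
Per-period rate: rΔt = 0.02·0.25 = 0.005, so R = e^0.005 = 1.0050
Risk-neutral probability p = (e^0.005 − 0.9048)/(1.1052 − 0.9048) = 0.1002/0.2003 = 0.5000
Terminal stock prices: S_uu = 116, S_ud = 95, S_dd = 77.78
Terminal payoffs (K − S): max(-13.03, 0) = 0, max(8, 0) = 8, max(25.22, 0) = 25.22
Node u (S = 105): V_u = e^(−0.005)·[0.5000·0.0000 + 0.5000·8.0000] = 3.9797
Node d (S = 85.96): V_d = e^(−0.005)·[0.5000·8.0000 + 0.5000·25.2206] = 16.5267
Node 0 (S = 95): V_0 = e^(−0.005)·[0.5000·3.9797 + 0.5000·16.5267] = 10.2016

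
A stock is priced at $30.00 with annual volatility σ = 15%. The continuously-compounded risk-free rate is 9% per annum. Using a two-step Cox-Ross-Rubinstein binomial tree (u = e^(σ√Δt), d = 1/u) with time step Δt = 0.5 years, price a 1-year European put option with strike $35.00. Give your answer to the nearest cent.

CRR parameters: u = e^(σ√Δt) = e^(0.15·√0.5) = 1.1119, d = 1/u = 0.8994
Per-period rate: rΔt = 0.09·0.5 = 0.045, so R = e^0.045 = 1.0460
Risk-neutral probability p = (e^0.045 − 0.8994)/(1.1119 − 0.8994) = 0.1467/0.2125 = 0.6901
Terminal stock prices: S_uu = 37.09, S_ud = 30, S_dd = 24.27
Terminal payoffs (K − S): max(-2.089, 0) = 0, max(5, 0) = 5, max(10.73, 0) = 10.73
Node u (S = 33.36): V_u = e^(−0.045)·[0.6901·0.0000 + 0.3099·5.0000] = 1.4814
Node d (S = 26.98): V_d = e^(−0.045)·[0.6901·5.0000 + 0.3099·10.7343] = 6.4790
Node 0 (S = 30): V_0 = e^(−0.045)·[0.6901·1.4814 + 0.3099·6.4790] = 2.8969

$2.90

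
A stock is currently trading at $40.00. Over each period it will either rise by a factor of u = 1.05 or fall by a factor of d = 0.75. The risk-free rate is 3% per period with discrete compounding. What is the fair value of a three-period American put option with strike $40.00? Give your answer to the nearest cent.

Risk-neutral probability p = (1 + 0.03 − 0.75)/(1.05 − 0.75) = 0.2800/0.3000 = 0.9333
Terminal stock prices: S_uuu = 46.31, S_uud = 33.08, S_udd = 23.62, S_ddd = 16.88
Terminal payoffs (K − S): max(-6.305, 0) = 0, max(6.925, 0) = 6.925, max(16.38, 0) = 16.38, max(23.12, 0) = 23.12
Node uu (S = 44.1): continuation = 1/1.03·[0.9333·0.0000 + 0.0667·6.9250] = 0.4482; exercise value = 0.0000 ≤ continuation, so V_uu = 0.4482
Node ud (S = 31.5): continuation = 1/1.03·[0.9333·6.9250 + 0.0667·16.3750] = 7.3350; exercise value = 8.5000 > continuation, so V_ud = 8.5000 (exercise)
Node dd (S = 22.5): continuation = 1/1.03·[0.9333·16.3750 + 0.0667·23.1250] = 16.3350; exercise value = 17.5000 > continuation, so V_dd = 17.5000 (exercise)
Node u (S = 42): continuation = 1/1.03·[0.9333·0.4482 + 0.0667·8.5000] = 0.9563; exercise value = 0.0000 ≤ continuation, so V_u = 0.9563
Node d (S = 30): continuation = 1/1.03·[0.9333·8.5000 + 0.0667·17.5000] = 8.8350; exercise value = 10.0000 > continuation, so V_d = 10.0000 (exercise)
Node 0 (S = 40): continuation = 1/1.03·[0.9333·0.9563 + 0.0667·10.0000] = 1.5138; exercise value = 0.0000 ≤ continuation, so V_0 = 1.5138

$1.51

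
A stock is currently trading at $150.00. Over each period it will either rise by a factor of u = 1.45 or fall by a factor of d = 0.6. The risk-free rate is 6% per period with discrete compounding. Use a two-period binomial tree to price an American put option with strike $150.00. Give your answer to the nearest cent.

$30.28

Risk-neutral probability p = (1 + 0.06 − 0.6)/(1.45 − 0.6) = 0.4600/0.8500 = 0.5412
Terminal stock prices: S_uu = 315.4, S_ud = 130.5, S_dd = 54
Terminal payoffs (K − S): max(-165.4, 0) = 0, max(19.5, 0) = 19.5, max(96, 0) = 96
Node u (S = 217.5): continuation = 1/1.06·[0.5412·0.0000 + 0.4588·19.5000] = 8.4406; exercise value = 0.0000 ≤ continuation, so V_u = 8.4406
Node d (S = 90): continuation = 1/1.06·[0.5412·19.5000 + 0.4588·96.0000] = 51.5094; exercise value = 60.0000 > continuation, so V_d = 60.0000 (exercise)
Node 0 (S = 150): continuation = 1/1.06·[0.5412·8.4406 + 0.4588·60.0000] = 30.2805; exercise value = 0.0000 ≤ continuation, so V_0 = 30.2805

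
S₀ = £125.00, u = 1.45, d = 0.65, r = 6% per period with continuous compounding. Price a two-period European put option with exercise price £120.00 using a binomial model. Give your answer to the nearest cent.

£15.00

Risk-neutral probability p = (e^0.06 − 0.65)/(1.45 − 0.65) = 0.4118/0.8000 = 0.5148
Terminal stock prices: S_uu = 262.8, S_ud = 117.8, S_dd = 52.81
Terminal payoffs (K − S): max(-142.8, 0) = 0, max(2.188, 0) = 2.188, max(67.19, 0) = 67.19
Node u (S = 181.2): V_u = e^(−0.06)·[0.5148·0.0000 + 0.4852·2.1875] = 0.9996
Node d (S = 81.25): V_d = e^(−0.06)·[0.5148·2.1875 + 0.4852·67.1875] = 31.7617
Node 0 (S = 125): V_0 = e^(−0.06)·[0.5148·0.9996 + 0.4852·31.7617] = 14.9981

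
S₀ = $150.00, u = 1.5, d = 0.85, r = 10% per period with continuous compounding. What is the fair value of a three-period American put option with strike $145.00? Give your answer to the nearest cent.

$11.06

Risk-neutral probability p = (e^0.1 − 0.85)/(1.5 − 0.85) = 0.2552/0.6500 = 0.3926
Terminal stock prices: S_uuu = 506.2, S_uud = 286.9, S_udd = 162.6, S_ddd = 92.12
Terminal payoffs (K − S): max(-361.2, 0) = 0, max(-141.9, 0) = 0, max(-17.56, 0) = 0, max(52.88, 0) = 52.88
Node uu (S = 337.5): continuation = e^(−0.1)·[0.3926·0.0000 + 0.6074·0.0000] = 0.0000; exercise value = 0.0000 ≤ continuation, so V_uu = 0.0000
Node ud (S = 191.2): continuation = e^(−0.1)·[0.3926·0.0000 + 0.6074·0.0000] = 0.0000; exercise value = 0.0000 ≤ continuation, so V_ud = 0.0000
Node dd (S = 108.4): continuation = e^(−0.1)·[0.3926·0.0000 + 0.6074·52.8813] = 29.0648; exercise value = 36.6250 > continuation, so V_dd = 36.6250 (exercise)
Node u (S = 225): continuation = e^(−0.1)·[0.3926·0.0000 + 0.6074·0.0000] = 0.0000; exercise value = 0.0000 ≤ continuation, so V_u = 0.0000
Node d (S = 127.5): continuation = e^(−0.1)·[0.3926·0.0000 + 0.6074·36.6250] = 20.1300; exercise value = 17.5000 ≤ continuation, so V_d = 20.1300
Node 0 (S = 150): continuation = e^(−0.1)·[0.3926·0.0000 + 0.6074·20.1300] = 11.0640; exercise value = 0.0000 ≤ continuation, so V_0 = 11.0640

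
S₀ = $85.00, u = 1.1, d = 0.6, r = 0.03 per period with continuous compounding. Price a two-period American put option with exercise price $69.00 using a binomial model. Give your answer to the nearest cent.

Risk-neutral probability p = (e^0.03 − 0.6)/(1.1 − 0.6) = 0.4305/0.5000 = 0.8609
Terminal stock prices: S_uu = 102.9, S_ud = 56.1, S_dd = 30.6
Terminal payoffs (K − S): max(-33.85, 0) = 0, max(12.9, 0) = 12.9, max(38.4, 0) = 38.4
Node u (S = 93.5): continuation = e^(−0.03)·[0.8609·0.0000 + 0.1391·12.9000] = 1.7412; exercise value = 0.0000 ≤ continuation, so V_u = 1.7412
Node d (S = 51): continuation = e^(−0.03)·[0.8609·12.9000 + 0.1391·38.4000] = 15.9607; exercise value = 18.0000 > continuation, so V_d = 18.0000 (exercise)
Node 0 (S = 85): continuation = e^(−0.03)·[0.8609·1.7412 + 0.1391·18.0000] = 3.8844; exercise value = 0.0000 ≤ continuation, so V_0 = 3.8844

$3.88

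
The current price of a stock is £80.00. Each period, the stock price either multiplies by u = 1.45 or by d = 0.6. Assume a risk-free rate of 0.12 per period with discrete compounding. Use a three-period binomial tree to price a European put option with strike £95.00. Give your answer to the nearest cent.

£13.72

Risk-neutral probability p = (1 + 0.12 − 0.6)/(1.45 − 0.6) = 0.5200/0.8500 = 0.6118
Terminal stock prices: S_uuu = 243.9, S_uud = 100.9, S_udd = 41.76, S_ddd = 17.28
Terminal payoffs (K − S): max(-148.9, 0) = 0, max(-5.92, 0) = 0, max(53.24, 0) = 53.24, max(77.72, 0) = 77.72
Node uu (S = 168.2): V_uu = 1/1.12·[0.6118·0.0000 + 0.3882·0.0000] = 0.0000
Node ud (S = 69.6): V_ud = 1/1.12·[0.6118·0.0000 + 0.3882·53.2400] = 18.4550
Node dd (S = 28.8): V_dd = 1/1.12·[0.6118·53.2400 + 0.3882·77.7200] = 56.0214
Node u (S = 116): V_u = 1/1.12·[0.6118·0.0000 + 0.3882·18.4550] = 6.3972
Node d (S = 48): V_d = 1/1.12·[0.6118·18.4550 + 0.3882·56.0214] = 29.4997
Node 0 (S = 80): V_0 = 1/1.12·[0.6118·6.3972 + 0.3882·29.4997] = 13.7200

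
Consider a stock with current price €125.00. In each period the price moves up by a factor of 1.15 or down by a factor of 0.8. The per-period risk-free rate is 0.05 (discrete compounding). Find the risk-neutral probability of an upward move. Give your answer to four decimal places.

p = 0.7143

Risk-neutral probability p = (1 + 0.05 − 0.8)/(1.15 − 0.8) = 0.2500/0.3500 = 0.7143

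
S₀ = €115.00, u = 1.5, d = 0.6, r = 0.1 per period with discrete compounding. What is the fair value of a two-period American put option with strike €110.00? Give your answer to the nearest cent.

Risk-neutral probability p = (1 + 0.1 − 0.6)/(1.5 − 0.6) = 0.5000/0.9000 = 0.5556
Terminal stock prices: S_uu = 258.8, S_ud = 103.5, S_dd = 41.4
Terminal payoffs (K − S): max(-148.8, 0) = 0, max(6.5, 0) = 6.5, max(68.6, 0) = 68.6
Node u (S = 172.5): continuation = 1/1.1·[0.5556·0.0000 + 0.4444·6.5000] = 2.6263; exercise value = 0.0000 ≤ continuation, so V_u = 2.6263
Node d (S = 69): continuation = 1/1.1·[0.5556·6.5000 + 0.4444·68.6000] = 31.0000; exercise value = 41.0000 > continuation, so V_d = 41.0000 (exercise)
Node 0 (S = 115): continuation = 1/1.1·[0.5556·2.6263 + 0.4444·41.0000] = 17.8921; exercise value = 0.0000 ≤ continuation, so V_0 = 17.8921

€17.89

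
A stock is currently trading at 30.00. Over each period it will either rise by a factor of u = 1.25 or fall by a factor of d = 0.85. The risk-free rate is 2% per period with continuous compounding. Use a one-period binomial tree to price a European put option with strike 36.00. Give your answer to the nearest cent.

5.91

Risk-neutral probability p = (e^0.02 − 0.85)/(1.25 − 0.85) = 0.1702/0.4000 = 0.4255
Terminal stock prices: S_u = 37.5, S_d = 25.5
Terminal payoffs (K − S): max(-1.5, 0) = 0, max(10.5, 0) = 10.5
Node 0 (S = 30): V_0 = e^(−0.02)·[0.4255·0.0000 + 0.5745·10.5000] = 5.9128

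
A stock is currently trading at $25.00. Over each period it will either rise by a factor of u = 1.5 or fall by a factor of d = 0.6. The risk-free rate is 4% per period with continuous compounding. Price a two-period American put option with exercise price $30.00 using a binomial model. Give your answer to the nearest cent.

$9.08

Risk-neutral probability p = (e^0.04 − 0.6)/(1.5 − 0.6) = 0.4408/0.9000 = 0.4898
Terminal stock prices: S_uu = 56.25, S_ud = 22.5, S_dd = 9
Terminal payoffs (K − S): max(-26.25, 0) = 0, max(7.5, 0) = 7.5, max(21, 0) = 21
Node u (S = 37.5): continuation = e^(−0.04)·[0.4898·0.0000 + 0.5102·7.5000] = 3.6765; exercise value = 0.0000 ≤ continuation, so V_u = 3.6765
Node d (S = 15): continuation = e^(−0.04)·[0.4898·7.5000 + 0.5102·21.0000] = 13.8237; exercise value = 15.0000 > continuation, so V_d = 15.0000 (exercise)
Node 0 (S = 25): continuation = e^(−0.04)·[0.4898·3.6765 + 0.5102·15.0000] = 9.0832; exercise value = 5.0000 ≤ continuation, so V_0 = 9.0832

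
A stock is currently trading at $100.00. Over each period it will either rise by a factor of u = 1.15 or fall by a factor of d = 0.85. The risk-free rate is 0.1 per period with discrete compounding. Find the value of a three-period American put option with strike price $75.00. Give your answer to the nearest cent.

Risk-neutral probability p = (1 + 0.1 − 0.85)/(1.15 − 0.85) = 0.2500/0.3000 = 0.8333
Terminal stock prices: S_uuu = 152.1, S_uud = 112.4, S_udd = 83.09, S_ddd = 61.41
Terminal payoffs (K − S): max(-77.09, 0) = 0, max(-37.41, 0) = 0, max(-8.087, 0) = 0, max(13.59, 0) = 13.59
Node uu (S = 132.2): continuation = 1/1.1·[0.8333·0.0000 + 0.1667·0.0000] = 0.0000; exercise value = 0.0000 ≤ continuation, so V_uu = 0.0000
Node ud (S = 97.75): continuation = 1/1.1·[0.8333·0.0000 + 0.1667·0.0000] = 0.0000; exercise value = 0.0000 ≤ continuation, so V_ud = 0.0000
Node dd (S = 72.25): continuation = 1/1.1·[0.8333·0.0000 + 0.1667·13.5875] = 2.0587; exercise value = 2.7500 > continuation, so V_dd = 2.7500 (exercise)
Node u (S = 115): continuation = 1/1.1·[0.8333·0.0000 + 0.1667·0.0000] = 0.0000; exercise value = 0.0000 ≤ continuation, so V_u = 0.0000
Node d (S = 85): continuation = 1/1.1·[0.8333·0.0000 + 0.1667·2.7500] = 0.4167; exercise value = 0.0000 ≤ continuation, so V_d = 0.4167
Node 0 (S = 100): continuation = 1/1.1·[0.8333·0.0000 + 0.1667·0.4167] = 0.0631; exercise value = 0.0000 ≤ continuation, so V_0 = 0.0631

$0.06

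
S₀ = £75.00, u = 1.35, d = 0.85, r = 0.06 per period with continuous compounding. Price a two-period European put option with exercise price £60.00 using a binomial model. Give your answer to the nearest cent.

£1.71

Risk-neutral probability p = (e^0.06 − 0.85)/(1.35 − 0.85) = 0.2118/0.5000 = 0.4237
Terminal stock prices: S_uu = 136.7, S_ud = 86.06, S_dd = 54.19
Terminal payoffs (K − S): max(-76.69, 0) = 0, max(-26.06, 0) = 0, max(5.813, 0) = 5.813
Node u (S = 101.2): V_u = e^(−0.06)·[0.4237·0.0000 + 0.5763·0.0000] = 0.0000
Node d (S = 63.75): V_d = e^(−0.06)·[0.4237·0.0000 + 0.5763·5.8125] = 3.1548
Node 0 (S = 75): V_0 = e^(−0.06)·[0.4237·0.0000 + 0.5763·3.1548] = 1.7123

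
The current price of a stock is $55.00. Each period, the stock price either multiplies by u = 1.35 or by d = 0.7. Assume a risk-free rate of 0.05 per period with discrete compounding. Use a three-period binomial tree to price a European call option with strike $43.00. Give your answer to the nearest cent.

Risk-neutral probability p = (1 + 0.05 − 0.7)/(1.35 − 0.7) = 0.3500/0.6500 = 0.5385
Terminal stock prices: S_uuu = 135.3, S_uud = 70.17, S_udd = 36.38, S_ddd = 18.86
Terminal payoffs (S − K): max(92.32, 0) = 92.32, max(27.17, 0) = 27.17, max(-6.618, 0) = 0, max(-24.14, 0) = 0
Node uu (S = 100.2): V_uu = 1/1.05·[0.5385·92.3206 + 0.4615·27.1663] = 59.2851
Node ud (S = 51.97): V_ud = 1/1.05·[0.5385·27.1663 + 0.4615·0.0000] = 13.9314
Node dd (S = 26.95): V_dd = 1/1.05·[0.5385·0.0000 + 0.4615·0.0000] = 0.0000
Node u (S = 74.25): V_u = 1/1.05·[0.5385·59.2851 + 0.4615·13.9314] = 36.5263
Node d (S = 38.5): V_d = 1/1.05·[0.5385·13.9314 + 0.4615·0.0000] = 7.1443
Node 0 (S = 55): V_0 = 1/1.05·[0.5385·36.5263 + 0.4615·7.1443] = 21.8718

$21.87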